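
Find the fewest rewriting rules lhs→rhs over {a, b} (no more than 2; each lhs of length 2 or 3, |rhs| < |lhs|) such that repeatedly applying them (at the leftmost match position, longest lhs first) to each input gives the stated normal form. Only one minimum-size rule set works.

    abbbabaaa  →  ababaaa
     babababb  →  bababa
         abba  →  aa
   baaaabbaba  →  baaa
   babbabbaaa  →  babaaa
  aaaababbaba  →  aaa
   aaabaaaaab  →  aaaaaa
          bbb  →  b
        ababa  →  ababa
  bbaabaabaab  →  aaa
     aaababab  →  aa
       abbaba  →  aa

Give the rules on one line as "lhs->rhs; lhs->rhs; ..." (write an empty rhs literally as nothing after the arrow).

  | abbbabaaa => ababaaa
  | babababb => bababa
  | abba => aa
  | baaaabbaba => baaababa => baaaba => baaa

aab->a; bb->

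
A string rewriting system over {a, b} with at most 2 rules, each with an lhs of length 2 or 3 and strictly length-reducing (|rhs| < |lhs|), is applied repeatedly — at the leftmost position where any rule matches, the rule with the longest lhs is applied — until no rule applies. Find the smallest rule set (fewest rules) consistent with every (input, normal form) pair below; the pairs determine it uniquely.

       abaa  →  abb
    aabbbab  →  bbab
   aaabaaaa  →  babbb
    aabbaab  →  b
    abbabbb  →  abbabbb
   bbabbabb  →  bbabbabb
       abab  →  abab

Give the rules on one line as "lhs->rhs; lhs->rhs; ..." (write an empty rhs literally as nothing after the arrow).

  | abaa => abb
  | aabbbab => bbab
  | aaabaaaa => babaaaa => babbaa => babbb
  | aabbaab => baab => b

aa->b; aab->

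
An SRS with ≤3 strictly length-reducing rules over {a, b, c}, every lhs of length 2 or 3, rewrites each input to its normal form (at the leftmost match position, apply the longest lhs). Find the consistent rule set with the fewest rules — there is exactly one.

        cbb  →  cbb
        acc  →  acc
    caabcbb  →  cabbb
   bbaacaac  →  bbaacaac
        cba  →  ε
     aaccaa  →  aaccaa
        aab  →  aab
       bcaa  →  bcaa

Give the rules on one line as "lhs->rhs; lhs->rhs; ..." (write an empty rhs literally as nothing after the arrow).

abc->b; cba->

  | cbb
  | acc
  | caabcbb => cabbb
  | bbaacaac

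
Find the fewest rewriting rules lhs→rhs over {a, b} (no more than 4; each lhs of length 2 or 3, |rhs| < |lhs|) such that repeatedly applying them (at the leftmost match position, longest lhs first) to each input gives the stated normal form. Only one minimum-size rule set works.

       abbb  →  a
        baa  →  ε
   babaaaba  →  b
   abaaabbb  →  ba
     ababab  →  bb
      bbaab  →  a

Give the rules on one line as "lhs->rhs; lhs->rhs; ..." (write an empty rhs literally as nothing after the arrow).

  | abbb => abb => ab => a
  | baa => ε
  | babaaaba => baaaaba => aaba => aaa => b
  | abaaabbb => aaaabbb => babbb => babb => bab => ba

aaa->b; ab->a; baa->; bba->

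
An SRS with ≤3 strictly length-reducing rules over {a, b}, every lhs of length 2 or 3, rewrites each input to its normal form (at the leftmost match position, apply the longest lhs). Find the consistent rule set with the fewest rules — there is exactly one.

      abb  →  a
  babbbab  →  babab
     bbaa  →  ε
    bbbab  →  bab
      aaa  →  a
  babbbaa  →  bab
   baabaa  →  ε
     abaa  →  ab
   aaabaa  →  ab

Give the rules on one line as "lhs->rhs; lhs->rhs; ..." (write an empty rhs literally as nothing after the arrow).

  | abb => a
  | babbbab => babab
  | bbaa => aa => ε
  | bbbab => bab

aa->; bb->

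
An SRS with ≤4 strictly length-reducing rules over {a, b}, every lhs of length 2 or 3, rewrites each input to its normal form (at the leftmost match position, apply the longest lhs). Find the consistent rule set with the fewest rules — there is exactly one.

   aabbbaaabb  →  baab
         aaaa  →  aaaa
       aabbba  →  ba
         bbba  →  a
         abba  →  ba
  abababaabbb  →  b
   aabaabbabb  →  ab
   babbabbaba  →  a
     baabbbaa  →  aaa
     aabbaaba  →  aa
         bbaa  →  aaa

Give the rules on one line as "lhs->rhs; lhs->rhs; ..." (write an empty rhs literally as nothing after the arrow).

  | aabbbaaabb => abbaaabb => baaabb => baab
  | aaaa
  | aabbba => abba => ba
  | bbba => aba => a

aba->a; abb->b; bb->a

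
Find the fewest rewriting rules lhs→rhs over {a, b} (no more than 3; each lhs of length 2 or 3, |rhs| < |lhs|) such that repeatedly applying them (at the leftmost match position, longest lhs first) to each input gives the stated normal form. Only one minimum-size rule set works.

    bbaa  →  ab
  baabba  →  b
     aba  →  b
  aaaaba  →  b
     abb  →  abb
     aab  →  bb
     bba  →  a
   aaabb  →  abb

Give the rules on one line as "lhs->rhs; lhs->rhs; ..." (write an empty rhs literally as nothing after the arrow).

aa->b; ba->a; baa->ab

  | bbaa => bab => ab
  | baabba => abbba => abba => aba => aa => b
  | aba => aa => b
  | aaaaba => baaba => abba => aba => aa => b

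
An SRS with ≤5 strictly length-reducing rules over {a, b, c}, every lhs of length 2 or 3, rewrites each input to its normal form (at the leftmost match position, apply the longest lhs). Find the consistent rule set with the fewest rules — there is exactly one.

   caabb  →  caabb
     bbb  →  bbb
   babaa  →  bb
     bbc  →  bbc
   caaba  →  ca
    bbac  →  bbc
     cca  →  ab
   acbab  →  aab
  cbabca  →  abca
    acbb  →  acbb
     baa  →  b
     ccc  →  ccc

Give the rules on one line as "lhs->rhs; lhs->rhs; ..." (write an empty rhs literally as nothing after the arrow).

aba->; ba->b; cba->a; cca->ab

  | caabb
  | bbb
  | babaa => bbaa => bba => bb
  | bbc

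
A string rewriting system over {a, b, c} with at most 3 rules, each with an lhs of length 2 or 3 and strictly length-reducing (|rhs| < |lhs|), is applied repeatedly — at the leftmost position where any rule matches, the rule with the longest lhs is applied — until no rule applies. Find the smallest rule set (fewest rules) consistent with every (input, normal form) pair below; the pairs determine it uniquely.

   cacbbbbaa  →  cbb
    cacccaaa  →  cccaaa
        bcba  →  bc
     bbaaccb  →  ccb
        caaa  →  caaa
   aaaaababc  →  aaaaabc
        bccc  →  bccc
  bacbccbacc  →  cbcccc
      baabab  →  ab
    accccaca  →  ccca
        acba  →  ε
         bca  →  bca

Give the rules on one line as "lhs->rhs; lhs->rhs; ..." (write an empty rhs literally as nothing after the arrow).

ac->; ba->

  | cacbbbbaa => cbbbbaa => cbbba => cbb
  | cacccaaa => cccaaa
  | bcba => bc
  | bbaaccb => baccb => ccb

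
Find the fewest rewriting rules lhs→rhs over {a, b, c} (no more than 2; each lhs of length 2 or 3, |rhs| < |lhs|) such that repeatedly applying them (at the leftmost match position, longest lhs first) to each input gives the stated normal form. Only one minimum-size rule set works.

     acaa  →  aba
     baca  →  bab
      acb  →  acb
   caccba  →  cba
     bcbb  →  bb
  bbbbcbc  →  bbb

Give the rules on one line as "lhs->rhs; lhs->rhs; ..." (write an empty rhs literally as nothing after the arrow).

bc->; ca->b

  | acaa => aba
  | baca => bab
  | acb
  | caccba => bccba => cba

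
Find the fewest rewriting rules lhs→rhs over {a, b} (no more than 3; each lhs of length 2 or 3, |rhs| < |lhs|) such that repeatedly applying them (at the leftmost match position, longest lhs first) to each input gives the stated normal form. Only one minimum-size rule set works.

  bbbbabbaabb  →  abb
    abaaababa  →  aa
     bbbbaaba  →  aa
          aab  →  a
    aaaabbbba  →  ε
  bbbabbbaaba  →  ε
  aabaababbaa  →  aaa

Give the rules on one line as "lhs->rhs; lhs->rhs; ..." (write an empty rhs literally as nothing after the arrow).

aab->a; aba->; ba->a

  | bbbbabbaabb => bbbabbaabb => bbabbaabb => babbaabb => abbaabb => abaabb => abb
  | abaaababa => aababa => aaba => aa
  | bbbbaaba => bbbaaba => bbaaba => baaba => aaba => aa
  | aab => a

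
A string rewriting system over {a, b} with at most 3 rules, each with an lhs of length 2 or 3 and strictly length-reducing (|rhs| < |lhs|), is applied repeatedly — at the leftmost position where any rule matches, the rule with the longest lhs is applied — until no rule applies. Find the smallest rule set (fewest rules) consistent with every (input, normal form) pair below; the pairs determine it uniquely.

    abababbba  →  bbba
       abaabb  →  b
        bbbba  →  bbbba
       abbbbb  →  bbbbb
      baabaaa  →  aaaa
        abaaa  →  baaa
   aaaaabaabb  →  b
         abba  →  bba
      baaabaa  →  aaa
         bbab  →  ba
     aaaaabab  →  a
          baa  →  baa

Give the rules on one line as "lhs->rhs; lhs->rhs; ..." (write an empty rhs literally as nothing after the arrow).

ab->b; bab->a

  | abababbba => bababbba => aabbba => abbba => bbba
  | abaabb => baabb => babb => ab => b
  | bbbba
  | abbbbb => bbbbb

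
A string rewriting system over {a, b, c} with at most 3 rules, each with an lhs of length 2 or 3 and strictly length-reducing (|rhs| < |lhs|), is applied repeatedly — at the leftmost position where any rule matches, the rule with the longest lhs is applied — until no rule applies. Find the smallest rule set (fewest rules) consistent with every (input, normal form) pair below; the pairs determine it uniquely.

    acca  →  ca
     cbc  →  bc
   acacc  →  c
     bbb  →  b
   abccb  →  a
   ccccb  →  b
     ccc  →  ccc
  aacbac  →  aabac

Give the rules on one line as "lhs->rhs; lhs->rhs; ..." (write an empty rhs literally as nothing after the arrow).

acc->c; bb->; cb->b

  | acca => ca
  | cbc => bc
  | acacc => acc => c
  | bbb => b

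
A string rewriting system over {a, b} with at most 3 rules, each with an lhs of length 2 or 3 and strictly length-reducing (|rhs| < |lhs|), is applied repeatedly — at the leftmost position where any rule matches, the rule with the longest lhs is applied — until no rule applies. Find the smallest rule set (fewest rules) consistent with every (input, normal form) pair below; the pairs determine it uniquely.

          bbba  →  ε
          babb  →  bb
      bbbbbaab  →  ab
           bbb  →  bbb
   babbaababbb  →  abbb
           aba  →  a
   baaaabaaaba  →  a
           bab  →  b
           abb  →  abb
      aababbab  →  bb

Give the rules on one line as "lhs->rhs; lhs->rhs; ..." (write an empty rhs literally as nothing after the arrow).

  | bbba => ba => ε
  | babb => bb
  | bbbbbaab => bbbaab => baab => ab
  | bbb

aa->b; ba->; bba->a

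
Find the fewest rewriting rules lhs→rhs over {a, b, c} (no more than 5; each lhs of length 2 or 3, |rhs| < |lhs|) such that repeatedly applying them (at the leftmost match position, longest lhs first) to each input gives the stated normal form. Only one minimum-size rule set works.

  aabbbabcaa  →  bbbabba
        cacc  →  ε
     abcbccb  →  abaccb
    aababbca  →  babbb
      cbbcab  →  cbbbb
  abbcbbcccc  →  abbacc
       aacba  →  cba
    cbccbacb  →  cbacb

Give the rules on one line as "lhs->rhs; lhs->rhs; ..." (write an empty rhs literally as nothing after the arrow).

aa->; bcb->ba; bcc->; ca->b

  | aabbbabcaa => bbbabcaa => bbbabba
  | cacc => bcc => ε
  | abcbccb => abaccb
  | aababbca => babbca => babbb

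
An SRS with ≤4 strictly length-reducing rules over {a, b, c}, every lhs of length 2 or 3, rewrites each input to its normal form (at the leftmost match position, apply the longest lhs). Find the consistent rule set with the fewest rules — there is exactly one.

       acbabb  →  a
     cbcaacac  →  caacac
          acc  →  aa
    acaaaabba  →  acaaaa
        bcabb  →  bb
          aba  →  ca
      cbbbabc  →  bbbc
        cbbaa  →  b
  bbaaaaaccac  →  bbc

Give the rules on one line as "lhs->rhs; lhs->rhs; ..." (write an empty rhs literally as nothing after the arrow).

ab->c; ba->b; cb->; cc->a

  | acbabb => aabb => acb => a
  | cbcaacac => caacac
  | acc => aa
  | acaaaabba => acaaacba => acaaaa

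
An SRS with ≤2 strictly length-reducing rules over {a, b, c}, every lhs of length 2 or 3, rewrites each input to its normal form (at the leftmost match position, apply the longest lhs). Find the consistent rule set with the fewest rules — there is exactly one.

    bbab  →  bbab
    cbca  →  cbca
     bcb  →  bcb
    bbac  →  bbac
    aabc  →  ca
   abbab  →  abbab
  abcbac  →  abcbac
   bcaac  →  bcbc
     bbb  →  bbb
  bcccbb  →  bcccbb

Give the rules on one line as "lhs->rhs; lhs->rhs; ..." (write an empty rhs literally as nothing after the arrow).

aa->b; bbc->ca

  | bbab
  | cbca
  | bcb
  | bbac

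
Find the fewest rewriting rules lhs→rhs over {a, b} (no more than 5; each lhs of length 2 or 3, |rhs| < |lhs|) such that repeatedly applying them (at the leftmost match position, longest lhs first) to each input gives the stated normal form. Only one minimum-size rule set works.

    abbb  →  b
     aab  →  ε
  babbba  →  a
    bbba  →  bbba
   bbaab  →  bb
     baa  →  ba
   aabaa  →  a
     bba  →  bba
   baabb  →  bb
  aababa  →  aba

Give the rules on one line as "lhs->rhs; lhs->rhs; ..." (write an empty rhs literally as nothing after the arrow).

aa->a; aab->; abb->; bab->a

  | abbb => b
  | aab => ε
  | babbba => abba => a
  | bbba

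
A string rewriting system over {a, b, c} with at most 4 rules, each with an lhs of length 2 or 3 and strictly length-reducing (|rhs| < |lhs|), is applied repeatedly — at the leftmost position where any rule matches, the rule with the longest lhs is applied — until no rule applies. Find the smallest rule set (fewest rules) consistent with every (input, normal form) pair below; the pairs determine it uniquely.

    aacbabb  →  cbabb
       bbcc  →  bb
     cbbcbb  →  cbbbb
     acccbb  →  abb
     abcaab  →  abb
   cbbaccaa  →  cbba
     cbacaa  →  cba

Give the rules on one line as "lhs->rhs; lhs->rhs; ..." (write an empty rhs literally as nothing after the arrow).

  | aacbabb => cbabb
  | bbcc => bbc => bb
  | cbbcbb => cbbbb
  | acccbb => accbb => acbb => abb

aa->; ac->a; bc->b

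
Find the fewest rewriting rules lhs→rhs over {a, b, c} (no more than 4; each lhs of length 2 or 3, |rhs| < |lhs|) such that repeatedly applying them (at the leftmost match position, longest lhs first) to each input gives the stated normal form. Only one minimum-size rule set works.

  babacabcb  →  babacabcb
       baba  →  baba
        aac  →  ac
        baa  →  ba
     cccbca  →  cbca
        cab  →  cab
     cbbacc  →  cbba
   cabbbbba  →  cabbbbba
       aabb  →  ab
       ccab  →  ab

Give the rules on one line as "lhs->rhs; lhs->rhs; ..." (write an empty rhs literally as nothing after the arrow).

  | babacabcb
  | baba
  | aac => ac
  | baa => ba

aa->a; aab->a; cc->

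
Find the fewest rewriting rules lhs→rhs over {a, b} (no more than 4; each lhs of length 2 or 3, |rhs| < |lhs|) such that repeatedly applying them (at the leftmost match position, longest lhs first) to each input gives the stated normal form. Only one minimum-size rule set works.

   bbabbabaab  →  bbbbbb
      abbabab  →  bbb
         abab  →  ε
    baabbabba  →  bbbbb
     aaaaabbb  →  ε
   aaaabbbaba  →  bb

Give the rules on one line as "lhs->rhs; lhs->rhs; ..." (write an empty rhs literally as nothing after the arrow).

  | bbabbabaab => bbbbabaab => bbbbbaab => bbbbbab => bbbbbb
  | abbabab => babab => bbab => bbb
  | abab => ab => ε
  | baabbabba => babbabba => bbbabba => bbbbba => bbbbb

aab->; ab->; ba->b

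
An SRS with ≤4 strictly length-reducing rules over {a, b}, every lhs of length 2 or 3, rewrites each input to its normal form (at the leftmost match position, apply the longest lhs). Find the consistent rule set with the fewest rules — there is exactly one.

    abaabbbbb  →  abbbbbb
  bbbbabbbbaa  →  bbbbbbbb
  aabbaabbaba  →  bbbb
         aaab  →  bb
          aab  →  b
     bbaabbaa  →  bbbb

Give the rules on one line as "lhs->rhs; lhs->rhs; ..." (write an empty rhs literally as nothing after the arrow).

aa->b; aab->aa; ba->b

  | abaabbbbb => ababbbbb => abbbbbb
  | bbbbabbbbaa => bbbbbbbbaa => bbbbbbbba => bbbbbbbb
  | aabbaabbaba => aabaabbaba => aaaabbaba => baabbaba => babbaba => bbbaba => bbbba => bbbb
  | aaab => bab => bb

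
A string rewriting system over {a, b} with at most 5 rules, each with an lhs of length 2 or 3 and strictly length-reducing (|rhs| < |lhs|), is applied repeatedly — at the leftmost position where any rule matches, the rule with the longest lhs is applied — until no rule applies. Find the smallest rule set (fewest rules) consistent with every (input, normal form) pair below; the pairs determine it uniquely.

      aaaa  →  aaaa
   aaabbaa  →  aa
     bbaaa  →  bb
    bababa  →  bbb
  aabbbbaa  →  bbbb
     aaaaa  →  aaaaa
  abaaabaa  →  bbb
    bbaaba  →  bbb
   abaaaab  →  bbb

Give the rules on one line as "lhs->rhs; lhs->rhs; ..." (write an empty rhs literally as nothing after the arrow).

aab->b; aba->bb; abb->; ba->b

  | aaaa
  | aaabbaa => abbaa => aa
  | bbaaa => bbaa => bba => bb
  | bababa => bbaba => bbba => bbb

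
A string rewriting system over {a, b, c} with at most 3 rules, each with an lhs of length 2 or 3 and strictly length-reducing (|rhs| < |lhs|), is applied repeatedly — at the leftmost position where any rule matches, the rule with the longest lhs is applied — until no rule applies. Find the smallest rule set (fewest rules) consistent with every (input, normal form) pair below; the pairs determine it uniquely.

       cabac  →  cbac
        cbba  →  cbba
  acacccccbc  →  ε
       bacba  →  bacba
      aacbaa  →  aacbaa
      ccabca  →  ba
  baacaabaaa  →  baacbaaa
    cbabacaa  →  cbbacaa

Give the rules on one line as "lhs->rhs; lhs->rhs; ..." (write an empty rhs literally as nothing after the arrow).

  | cabac => cbac
  | cbba
  | acacccccbc => acabcccbc => acbcccbc => acccbc => abcbc => bcbc => bc => ε
  | bacba

ab->b; bc->; cc->b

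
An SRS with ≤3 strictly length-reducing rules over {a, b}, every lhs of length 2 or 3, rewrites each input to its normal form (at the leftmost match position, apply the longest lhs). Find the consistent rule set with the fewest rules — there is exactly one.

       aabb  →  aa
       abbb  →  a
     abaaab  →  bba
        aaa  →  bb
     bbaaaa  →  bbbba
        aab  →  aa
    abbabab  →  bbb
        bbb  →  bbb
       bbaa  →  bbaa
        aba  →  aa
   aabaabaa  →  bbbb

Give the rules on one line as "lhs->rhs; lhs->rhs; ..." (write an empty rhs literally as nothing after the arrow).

aaa->bb; ab->a

  | aabb => aab => aa
  | abbb => abb => ab => a
  | abaaab => aaaab => bbab => bba
  | aaa => bb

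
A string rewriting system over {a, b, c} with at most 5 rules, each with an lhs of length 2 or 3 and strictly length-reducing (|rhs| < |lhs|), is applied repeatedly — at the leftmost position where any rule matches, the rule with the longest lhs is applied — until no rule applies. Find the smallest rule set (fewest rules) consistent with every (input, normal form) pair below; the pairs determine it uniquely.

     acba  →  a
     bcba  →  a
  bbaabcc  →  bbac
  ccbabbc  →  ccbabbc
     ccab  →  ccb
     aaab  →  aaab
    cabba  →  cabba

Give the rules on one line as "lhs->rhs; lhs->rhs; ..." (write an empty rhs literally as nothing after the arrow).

  | acba => a
  | bcba => a
  | bbaabcc => bbac
  | ccbabbc

abc->; acb->; bcb->; cca->cc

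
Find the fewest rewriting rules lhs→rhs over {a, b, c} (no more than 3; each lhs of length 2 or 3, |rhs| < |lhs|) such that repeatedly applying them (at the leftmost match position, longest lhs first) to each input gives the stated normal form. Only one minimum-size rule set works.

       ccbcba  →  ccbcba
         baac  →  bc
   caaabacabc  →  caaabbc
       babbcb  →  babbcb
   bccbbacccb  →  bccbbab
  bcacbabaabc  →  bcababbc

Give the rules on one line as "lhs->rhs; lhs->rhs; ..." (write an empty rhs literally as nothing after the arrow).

  | ccbcba
  | baac => bc
  | caaabacabc => caaabaabc => caaabbc
  | babbcb

ac->a; baa->b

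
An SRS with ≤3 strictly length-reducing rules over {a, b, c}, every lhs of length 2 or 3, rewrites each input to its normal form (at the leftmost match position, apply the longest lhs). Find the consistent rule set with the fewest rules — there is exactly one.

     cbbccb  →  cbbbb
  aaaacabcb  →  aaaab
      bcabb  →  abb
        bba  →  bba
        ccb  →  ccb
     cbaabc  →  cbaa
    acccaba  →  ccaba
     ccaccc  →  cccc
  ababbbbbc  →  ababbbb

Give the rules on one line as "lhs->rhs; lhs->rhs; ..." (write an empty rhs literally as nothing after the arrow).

ac->; bc->; bcc->bb

  | cbbccb => cbbbb
  | aaaacabcb => aaaabcb => aaaab
  | bcabb => abb
  | bba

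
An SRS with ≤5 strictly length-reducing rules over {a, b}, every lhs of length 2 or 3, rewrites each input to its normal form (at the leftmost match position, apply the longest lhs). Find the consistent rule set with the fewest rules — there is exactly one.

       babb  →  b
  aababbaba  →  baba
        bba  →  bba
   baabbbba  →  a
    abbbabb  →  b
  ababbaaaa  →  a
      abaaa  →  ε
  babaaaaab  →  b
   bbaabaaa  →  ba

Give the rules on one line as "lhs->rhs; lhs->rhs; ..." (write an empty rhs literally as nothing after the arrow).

  | babb => b
  | aababbaba => babbaba => baba
  | bba
  | baabbbba => bbbba => abba => a

aa->; abb->; baa->; bbb->ab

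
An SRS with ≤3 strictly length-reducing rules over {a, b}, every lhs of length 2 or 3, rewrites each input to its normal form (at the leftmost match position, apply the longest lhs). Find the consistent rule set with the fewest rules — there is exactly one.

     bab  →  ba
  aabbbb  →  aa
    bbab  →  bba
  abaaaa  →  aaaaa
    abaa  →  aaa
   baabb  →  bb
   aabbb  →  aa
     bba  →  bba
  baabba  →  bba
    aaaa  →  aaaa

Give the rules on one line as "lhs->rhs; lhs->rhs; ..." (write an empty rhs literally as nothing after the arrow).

  | bab => ba
  | aabbbb => aabbb => aabb => aab => aa
  | bbab => bba
  | abaaaa => aaaaa

ab->a; baa->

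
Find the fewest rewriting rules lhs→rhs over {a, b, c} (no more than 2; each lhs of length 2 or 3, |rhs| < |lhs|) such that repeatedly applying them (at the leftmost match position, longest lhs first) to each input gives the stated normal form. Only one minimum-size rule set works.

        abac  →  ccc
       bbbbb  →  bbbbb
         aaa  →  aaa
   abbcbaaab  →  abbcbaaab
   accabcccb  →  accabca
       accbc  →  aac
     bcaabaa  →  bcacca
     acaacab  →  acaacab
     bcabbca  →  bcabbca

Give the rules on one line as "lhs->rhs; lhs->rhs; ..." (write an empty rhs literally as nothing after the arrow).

  | abac => ccc
  | bbbbb
  | aaa
  | abbcbaaab

aba->cc; ccb->a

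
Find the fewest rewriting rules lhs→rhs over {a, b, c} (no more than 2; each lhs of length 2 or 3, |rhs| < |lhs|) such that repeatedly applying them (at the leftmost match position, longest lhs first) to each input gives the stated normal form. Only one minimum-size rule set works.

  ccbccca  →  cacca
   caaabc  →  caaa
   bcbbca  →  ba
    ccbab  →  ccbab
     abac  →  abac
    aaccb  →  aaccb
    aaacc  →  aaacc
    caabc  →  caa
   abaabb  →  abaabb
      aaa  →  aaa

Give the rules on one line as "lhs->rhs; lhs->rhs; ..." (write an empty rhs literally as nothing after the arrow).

bc->; cbc->a

  | ccbccca => cacca
  | caaabc => caaa
  | bcbbca => bbca => ba
  | ccbab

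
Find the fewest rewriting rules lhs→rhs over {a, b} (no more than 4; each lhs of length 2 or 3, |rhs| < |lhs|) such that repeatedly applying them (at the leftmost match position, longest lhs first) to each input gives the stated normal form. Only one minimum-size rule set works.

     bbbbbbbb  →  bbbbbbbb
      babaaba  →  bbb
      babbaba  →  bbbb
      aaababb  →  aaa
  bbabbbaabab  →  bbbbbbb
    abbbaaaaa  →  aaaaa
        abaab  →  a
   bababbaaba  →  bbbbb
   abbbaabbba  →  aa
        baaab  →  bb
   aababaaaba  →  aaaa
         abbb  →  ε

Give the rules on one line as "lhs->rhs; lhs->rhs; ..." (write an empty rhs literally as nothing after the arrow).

  | bbbbbbbb
  | babaaba => bbaaba => bbaba => bbba => bbb
  | babbaba => bbbaba => bbbba => bbbb
  | aaababb => aaabb => aaa

ab->; abb->a; ba->b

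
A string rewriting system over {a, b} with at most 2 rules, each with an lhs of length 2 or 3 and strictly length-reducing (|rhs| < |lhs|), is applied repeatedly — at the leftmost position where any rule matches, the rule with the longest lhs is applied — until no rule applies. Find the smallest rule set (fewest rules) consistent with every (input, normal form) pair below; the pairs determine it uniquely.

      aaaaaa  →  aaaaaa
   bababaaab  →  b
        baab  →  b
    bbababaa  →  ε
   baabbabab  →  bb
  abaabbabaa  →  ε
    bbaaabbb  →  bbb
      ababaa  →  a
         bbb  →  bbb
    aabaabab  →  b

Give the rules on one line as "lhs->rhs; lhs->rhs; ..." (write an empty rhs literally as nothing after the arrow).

ab->b; ba->

  | aaaaaa
  | bababaaab => babaaab => baaab => aab => ab => b
  | baab => ab => b
  | bbababaa => bbabaa => bbaa => ba => ε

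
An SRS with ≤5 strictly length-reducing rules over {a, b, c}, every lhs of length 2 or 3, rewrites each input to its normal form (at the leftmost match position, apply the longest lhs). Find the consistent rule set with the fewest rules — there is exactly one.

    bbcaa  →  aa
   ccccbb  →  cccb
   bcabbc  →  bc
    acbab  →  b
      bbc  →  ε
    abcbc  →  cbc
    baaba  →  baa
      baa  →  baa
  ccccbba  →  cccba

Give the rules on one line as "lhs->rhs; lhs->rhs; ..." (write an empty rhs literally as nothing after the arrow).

  | bbcaa => acaa => aa
  | ccccbb => cccca => cccb
  | bcabbc => bbbbc => abbc => bc
  | acbab => bab => b

ab->; ac->; bb->a; ca->b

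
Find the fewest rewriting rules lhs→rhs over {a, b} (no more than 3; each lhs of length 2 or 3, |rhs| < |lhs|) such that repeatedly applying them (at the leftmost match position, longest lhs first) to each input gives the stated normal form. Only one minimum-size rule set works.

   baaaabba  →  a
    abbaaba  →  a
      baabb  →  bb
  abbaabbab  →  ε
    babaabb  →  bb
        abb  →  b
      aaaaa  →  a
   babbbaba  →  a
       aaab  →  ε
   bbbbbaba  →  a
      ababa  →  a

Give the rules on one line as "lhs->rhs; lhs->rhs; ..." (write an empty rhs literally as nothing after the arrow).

  | baaaabba => aaaabba => aabba => bba => ba => a
  | abbaaba => baaba => aaba => ba => a
  | baabb => aabb => bb
  | abbaabbab => baabbab => aabbab => bbab => bab => ab => ε

aa->; ab->; ba->a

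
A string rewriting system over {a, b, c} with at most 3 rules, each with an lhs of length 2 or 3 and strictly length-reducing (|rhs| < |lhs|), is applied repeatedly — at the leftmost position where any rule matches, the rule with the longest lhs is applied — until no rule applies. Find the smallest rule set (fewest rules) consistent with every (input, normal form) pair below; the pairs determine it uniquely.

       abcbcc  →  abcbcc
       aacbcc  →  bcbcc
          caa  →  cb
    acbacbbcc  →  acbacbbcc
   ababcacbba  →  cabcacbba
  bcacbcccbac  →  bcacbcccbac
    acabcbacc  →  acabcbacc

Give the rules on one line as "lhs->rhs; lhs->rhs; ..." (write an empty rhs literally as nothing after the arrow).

  | abcbcc
  | aacbcc => bcbcc
  | caa => cb
  | acbacbbcc

aa->b; aba->ca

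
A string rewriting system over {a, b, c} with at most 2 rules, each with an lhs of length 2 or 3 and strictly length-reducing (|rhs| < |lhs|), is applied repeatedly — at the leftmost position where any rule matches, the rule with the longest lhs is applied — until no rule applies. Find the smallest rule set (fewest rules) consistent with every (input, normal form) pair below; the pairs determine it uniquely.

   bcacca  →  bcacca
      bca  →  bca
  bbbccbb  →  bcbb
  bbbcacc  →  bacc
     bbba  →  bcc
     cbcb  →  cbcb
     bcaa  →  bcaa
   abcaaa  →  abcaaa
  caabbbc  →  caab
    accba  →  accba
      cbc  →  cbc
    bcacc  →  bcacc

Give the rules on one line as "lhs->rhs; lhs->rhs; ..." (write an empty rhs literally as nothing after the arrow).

  | bcacca
  | bca
  | bbbccbb => bcbb
  | bbbcacc => bacc

bba->cc; bbc->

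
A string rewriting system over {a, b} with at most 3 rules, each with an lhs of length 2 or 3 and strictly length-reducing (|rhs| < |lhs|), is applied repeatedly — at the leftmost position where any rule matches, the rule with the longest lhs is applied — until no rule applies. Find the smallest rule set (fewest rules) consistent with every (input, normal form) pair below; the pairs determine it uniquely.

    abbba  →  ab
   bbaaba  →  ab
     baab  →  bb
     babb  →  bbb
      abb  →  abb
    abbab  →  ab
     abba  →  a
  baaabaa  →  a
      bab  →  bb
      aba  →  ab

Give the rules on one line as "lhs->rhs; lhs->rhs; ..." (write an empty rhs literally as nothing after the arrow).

ba->b; bba->

  | abbba => ab
  | bbaaba => aba => ab
  | baab => bab => bb
  | babb => bbb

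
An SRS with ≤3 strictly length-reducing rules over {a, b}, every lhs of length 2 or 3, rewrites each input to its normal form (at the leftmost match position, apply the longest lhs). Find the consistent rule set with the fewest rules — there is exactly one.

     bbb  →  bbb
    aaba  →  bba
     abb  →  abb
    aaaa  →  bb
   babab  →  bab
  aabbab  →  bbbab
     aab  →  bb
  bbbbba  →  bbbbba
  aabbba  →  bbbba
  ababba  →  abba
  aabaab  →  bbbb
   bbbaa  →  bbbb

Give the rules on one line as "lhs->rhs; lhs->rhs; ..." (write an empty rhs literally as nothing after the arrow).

  | bbb
  | aaba => bba
  | abb
  | aaaa => baa => bb

aa->b; aba->a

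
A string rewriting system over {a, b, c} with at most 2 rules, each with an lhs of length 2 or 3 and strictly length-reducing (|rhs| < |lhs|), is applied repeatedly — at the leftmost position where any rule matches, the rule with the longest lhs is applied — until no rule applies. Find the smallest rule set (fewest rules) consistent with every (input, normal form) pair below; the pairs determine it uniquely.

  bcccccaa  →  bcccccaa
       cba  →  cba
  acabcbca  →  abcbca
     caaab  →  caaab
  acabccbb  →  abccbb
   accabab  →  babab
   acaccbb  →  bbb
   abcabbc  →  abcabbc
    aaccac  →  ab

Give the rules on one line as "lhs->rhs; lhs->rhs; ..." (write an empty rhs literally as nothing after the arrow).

ac->; acc->b

  | bcccccaa
  | cba
  | acabcbca => abcbca
  | caaab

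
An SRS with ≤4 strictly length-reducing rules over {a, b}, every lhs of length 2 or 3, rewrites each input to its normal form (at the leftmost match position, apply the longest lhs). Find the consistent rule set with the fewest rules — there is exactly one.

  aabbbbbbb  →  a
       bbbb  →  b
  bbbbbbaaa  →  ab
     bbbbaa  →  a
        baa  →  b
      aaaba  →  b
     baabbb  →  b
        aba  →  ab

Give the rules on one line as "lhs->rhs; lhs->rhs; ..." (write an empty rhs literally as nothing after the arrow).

aa->b; aaa->; ba->b; bb->a

  | aabbbbbbb => bbbbbbbb => abbbbbb => aabbbb => bbbbb => abbb => aab => bb => a
  | bbbb => abb => aa => b
  | bbbbbbaaa => abbbbaaa => aabbaaa => bbbaaa => abaaa => abaa => aba => ab
  | bbbbaa => abbaa => aaaa => a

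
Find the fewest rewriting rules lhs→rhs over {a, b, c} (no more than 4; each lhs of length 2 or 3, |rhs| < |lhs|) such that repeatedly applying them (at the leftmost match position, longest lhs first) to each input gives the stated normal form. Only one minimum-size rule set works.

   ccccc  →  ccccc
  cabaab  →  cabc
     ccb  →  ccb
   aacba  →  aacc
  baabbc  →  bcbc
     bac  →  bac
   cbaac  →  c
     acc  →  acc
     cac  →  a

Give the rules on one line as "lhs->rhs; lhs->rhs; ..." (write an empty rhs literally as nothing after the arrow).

  | ccccc
  | cabaab => cabc
  | ccb
  | aacba => aacc

aab->c; cac->a; cba->cc; cca->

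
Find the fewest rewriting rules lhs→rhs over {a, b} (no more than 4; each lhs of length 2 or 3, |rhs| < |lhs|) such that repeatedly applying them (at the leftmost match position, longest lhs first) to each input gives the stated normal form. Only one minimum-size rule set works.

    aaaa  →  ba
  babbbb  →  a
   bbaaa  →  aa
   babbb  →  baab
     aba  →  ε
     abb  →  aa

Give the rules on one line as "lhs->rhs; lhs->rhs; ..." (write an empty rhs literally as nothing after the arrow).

  | aaaa => ba
  | babbbb => baabb => baaa => bb => a
  | bbaaa => aa
  | babbb => baab

aaa->b; aba->; bb->a; bba->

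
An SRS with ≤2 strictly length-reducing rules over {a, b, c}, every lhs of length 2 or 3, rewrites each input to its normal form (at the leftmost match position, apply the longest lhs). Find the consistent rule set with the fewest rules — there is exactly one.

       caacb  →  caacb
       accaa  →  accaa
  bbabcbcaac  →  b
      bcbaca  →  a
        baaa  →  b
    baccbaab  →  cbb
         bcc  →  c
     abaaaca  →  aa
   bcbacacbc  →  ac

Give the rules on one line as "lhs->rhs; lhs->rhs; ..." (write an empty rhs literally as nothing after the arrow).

ba->b; bc->

  | caacb
  | accaa
  | bbabcbcaac => bbbcbcaac => bbbcaac => bbaac => bbac => bbc => b
  | bcbaca => baca => bca => a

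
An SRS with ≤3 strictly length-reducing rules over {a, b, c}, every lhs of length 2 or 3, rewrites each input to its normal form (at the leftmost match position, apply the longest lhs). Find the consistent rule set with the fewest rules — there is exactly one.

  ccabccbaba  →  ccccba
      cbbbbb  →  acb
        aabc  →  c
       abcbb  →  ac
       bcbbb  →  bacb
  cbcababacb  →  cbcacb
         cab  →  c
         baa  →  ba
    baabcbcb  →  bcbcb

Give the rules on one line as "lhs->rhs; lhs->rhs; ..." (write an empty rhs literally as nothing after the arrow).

aa->a; ab->; cbb->ac

  | ccabccbaba => ccccbaba => ccccba
  | cbbbbb => acbbb => aacb => acb
  | aabc => abc => c
  | abcbb => cbb => ac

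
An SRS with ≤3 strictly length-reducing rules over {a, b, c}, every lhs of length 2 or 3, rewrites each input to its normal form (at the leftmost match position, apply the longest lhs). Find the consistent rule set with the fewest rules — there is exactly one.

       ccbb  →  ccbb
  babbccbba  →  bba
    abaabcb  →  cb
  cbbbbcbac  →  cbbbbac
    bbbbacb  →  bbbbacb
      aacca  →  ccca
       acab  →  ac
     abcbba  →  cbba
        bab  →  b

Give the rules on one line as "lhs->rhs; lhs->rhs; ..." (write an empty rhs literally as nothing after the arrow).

aa->c; ab->; bc->

  | ccbb
  | babbccbba => bbccbba => bcbba => bba
  | abaabcb => aabcb => cbcb => cb
  | cbbbbcbac => cbbbbac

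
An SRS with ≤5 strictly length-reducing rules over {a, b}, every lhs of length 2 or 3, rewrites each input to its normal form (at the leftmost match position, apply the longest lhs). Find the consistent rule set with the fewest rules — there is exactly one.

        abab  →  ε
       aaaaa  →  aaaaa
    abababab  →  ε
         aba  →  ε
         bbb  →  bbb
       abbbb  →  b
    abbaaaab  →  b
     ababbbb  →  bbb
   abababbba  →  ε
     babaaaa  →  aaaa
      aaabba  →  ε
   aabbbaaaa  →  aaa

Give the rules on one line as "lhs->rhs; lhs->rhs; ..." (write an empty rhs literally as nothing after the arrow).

  | abab => bab => ε
  | aaaaa
  | abababab => bababab => abab => bab => ε
  | aba => ba => ε

ab->b; abb->ab; ba->; bab->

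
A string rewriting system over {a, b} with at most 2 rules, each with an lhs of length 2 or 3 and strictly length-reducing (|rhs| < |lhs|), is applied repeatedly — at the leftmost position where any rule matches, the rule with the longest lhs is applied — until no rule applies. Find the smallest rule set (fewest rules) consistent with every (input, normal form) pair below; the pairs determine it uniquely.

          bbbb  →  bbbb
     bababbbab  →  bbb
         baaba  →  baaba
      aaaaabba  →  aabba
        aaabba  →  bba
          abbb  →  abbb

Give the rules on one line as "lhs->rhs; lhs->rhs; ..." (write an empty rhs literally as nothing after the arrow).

aaa->; bab->b

  | bbbb
  | bababbbab => babbbab => bbbab => bbb
  | baaba
  | aaaaabba => aabba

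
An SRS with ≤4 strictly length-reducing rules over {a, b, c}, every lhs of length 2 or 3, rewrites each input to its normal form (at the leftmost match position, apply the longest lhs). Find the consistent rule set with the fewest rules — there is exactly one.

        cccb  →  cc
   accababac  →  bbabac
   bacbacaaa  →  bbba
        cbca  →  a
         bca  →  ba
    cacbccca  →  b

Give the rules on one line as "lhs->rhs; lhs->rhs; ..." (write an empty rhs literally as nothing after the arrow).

aa->b; ca->a; cb->

  | cccb => cc
  | accababac => acababac => aababac => bbabac
  | bacbacaaa => baacaaa => bbcaaa => bbaaa => bbba
  | cbca => ca => a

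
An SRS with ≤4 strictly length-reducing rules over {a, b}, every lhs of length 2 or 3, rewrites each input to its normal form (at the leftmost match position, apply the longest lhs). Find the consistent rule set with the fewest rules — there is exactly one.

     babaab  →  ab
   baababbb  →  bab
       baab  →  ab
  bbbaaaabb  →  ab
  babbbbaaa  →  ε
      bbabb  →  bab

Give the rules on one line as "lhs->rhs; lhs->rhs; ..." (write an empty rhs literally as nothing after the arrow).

aa->; aba->ba; baa->a; bb->b

  | babaab => bbaab => baab => ab
  | baababbb => ababbb => babbb => babb => bab
  | baab => ab
  | bbbaaaabb => bbaaaabb => baaaabb => aaabb => abb => ab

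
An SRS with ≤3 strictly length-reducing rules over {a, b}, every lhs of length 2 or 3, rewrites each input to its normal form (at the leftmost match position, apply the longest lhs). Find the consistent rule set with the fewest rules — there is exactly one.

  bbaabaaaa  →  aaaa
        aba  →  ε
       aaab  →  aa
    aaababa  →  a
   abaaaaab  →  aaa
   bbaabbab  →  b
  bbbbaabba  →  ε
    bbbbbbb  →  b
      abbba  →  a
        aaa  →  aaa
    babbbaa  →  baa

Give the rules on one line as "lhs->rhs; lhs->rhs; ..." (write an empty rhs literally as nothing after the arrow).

ab->; aba->; bb->

  | bbaabaaaa => aabaaaa => aaaa
  | aba => ε
  | aaab => aa
  | aaababa => aaba => a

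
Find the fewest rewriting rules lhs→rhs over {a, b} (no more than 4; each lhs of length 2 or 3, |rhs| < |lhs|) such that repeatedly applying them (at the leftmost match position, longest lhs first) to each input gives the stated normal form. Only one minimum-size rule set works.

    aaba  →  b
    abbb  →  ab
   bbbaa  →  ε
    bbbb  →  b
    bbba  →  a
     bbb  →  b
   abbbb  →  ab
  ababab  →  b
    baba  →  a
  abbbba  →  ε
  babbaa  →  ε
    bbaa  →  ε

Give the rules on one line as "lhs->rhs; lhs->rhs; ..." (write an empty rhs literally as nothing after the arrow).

aa->; ba->b; bb->b; bba->a

  | aaba => ba => b
  | abbb => abb => ab
  | bbbaa => bbaa => aa => ε
  | bbbb => bbb => bb => b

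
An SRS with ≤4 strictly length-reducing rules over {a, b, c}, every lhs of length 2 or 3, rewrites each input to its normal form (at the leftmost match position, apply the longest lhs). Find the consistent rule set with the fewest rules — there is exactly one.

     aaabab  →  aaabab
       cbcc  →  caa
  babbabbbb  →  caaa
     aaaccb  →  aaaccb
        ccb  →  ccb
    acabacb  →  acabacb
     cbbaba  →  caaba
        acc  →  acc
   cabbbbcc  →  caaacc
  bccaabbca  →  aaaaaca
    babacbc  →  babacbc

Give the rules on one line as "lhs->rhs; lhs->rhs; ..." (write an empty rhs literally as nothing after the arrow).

  | aaabab
  | cbcc => caa
  | babbabbbb => baaabbbb => cabbbb => caabb => caaa
  | aaaccb

baa->c; bb->a; bcc->aa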